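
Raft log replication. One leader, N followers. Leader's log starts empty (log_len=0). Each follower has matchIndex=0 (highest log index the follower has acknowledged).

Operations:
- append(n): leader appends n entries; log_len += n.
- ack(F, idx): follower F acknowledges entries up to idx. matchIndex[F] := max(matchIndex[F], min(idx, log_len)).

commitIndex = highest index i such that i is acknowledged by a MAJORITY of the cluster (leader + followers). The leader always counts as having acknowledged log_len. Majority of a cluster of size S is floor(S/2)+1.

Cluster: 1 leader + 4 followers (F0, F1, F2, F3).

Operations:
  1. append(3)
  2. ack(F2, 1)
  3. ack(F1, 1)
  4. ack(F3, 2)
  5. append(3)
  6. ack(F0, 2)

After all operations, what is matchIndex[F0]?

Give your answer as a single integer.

Op 1: append 3 -> log_len=3
Op 2: F2 acks idx 1 -> match: F0=0 F1=0 F2=1 F3=0; commitIndex=0
Op 3: F1 acks idx 1 -> match: F0=0 F1=1 F2=1 F3=0; commitIndex=1
Op 4: F3 acks idx 2 -> match: F0=0 F1=1 F2=1 F3=2; commitIndex=1
Op 5: append 3 -> log_len=6
Op 6: F0 acks idx 2 -> match: F0=2 F1=1 F2=1 F3=2; commitIndex=2

Answer: 2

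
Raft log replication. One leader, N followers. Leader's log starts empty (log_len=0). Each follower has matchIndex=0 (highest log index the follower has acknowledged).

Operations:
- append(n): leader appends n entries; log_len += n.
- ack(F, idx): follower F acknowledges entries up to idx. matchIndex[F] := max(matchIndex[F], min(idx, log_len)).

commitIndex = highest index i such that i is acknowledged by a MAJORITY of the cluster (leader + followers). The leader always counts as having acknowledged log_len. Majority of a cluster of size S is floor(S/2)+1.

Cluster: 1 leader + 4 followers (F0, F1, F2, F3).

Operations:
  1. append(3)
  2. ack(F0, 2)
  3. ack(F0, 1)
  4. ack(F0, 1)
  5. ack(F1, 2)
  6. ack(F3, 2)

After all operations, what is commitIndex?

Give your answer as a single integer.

Answer: 2

Derivation:
Op 1: append 3 -> log_len=3
Op 2: F0 acks idx 2 -> match: F0=2 F1=0 F2=0 F3=0; commitIndex=0
Op 3: F0 acks idx 1 -> match: F0=2 F1=0 F2=0 F3=0; commitIndex=0
Op 4: F0 acks idx 1 -> match: F0=2 F1=0 F2=0 F3=0; commitIndex=0
Op 5: F1 acks idx 2 -> match: F0=2 F1=2 F2=0 F3=0; commitIndex=2
Op 6: F3 acks idx 2 -> match: F0=2 F1=2 F2=0 F3=2; commitIndex=2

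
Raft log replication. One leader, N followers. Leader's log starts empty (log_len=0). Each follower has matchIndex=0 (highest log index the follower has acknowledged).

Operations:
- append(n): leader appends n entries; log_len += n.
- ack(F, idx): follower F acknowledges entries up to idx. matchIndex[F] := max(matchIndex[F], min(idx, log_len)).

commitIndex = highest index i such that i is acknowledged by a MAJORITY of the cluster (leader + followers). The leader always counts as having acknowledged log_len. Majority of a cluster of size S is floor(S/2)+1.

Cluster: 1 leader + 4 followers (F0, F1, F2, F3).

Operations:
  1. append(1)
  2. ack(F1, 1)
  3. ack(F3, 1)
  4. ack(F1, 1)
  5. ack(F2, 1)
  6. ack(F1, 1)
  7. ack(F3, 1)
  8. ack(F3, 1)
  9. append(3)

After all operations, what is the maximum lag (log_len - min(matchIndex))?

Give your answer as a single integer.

Answer: 4

Derivation:
Op 1: append 1 -> log_len=1
Op 2: F1 acks idx 1 -> match: F0=0 F1=1 F2=0 F3=0; commitIndex=0
Op 3: F3 acks idx 1 -> match: F0=0 F1=1 F2=0 F3=1; commitIndex=1
Op 4: F1 acks idx 1 -> match: F0=0 F1=1 F2=0 F3=1; commitIndex=1
Op 5: F2 acks idx 1 -> match: F0=0 F1=1 F2=1 F3=1; commitIndex=1
Op 6: F1 acks idx 1 -> match: F0=0 F1=1 F2=1 F3=1; commitIndex=1
Op 7: F3 acks idx 1 -> match: F0=0 F1=1 F2=1 F3=1; commitIndex=1
Op 8: F3 acks idx 1 -> match: F0=0 F1=1 F2=1 F3=1; commitIndex=1
Op 9: append 3 -> log_len=4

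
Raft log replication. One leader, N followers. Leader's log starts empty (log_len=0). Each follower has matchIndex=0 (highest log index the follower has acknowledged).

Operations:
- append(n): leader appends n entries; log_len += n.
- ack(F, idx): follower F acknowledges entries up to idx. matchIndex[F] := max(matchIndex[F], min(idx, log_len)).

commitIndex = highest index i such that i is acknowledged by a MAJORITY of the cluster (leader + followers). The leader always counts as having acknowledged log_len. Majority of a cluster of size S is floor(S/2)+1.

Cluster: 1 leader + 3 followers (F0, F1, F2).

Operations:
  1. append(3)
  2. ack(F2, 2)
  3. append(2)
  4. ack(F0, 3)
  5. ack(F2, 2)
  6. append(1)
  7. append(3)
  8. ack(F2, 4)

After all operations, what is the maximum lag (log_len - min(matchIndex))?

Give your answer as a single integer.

Answer: 9

Derivation:
Op 1: append 3 -> log_len=3
Op 2: F2 acks idx 2 -> match: F0=0 F1=0 F2=2; commitIndex=0
Op 3: append 2 -> log_len=5
Op 4: F0 acks idx 3 -> match: F0=3 F1=0 F2=2; commitIndex=2
Op 5: F2 acks idx 2 -> match: F0=3 F1=0 F2=2; commitIndex=2
Op 6: append 1 -> log_len=6
Op 7: append 3 -> log_len=9
Op 8: F2 acks idx 4 -> match: F0=3 F1=0 F2=4; commitIndex=3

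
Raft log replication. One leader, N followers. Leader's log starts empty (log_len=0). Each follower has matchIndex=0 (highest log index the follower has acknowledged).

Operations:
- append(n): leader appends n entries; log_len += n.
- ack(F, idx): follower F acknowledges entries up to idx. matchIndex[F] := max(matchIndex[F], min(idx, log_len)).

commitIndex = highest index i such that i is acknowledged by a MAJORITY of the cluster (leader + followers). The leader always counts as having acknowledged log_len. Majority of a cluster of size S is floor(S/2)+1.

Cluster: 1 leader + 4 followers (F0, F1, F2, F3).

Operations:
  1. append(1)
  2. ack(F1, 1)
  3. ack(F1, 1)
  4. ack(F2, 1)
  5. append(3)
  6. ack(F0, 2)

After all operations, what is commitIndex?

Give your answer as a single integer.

Answer: 1

Derivation:
Op 1: append 1 -> log_len=1
Op 2: F1 acks idx 1 -> match: F0=0 F1=1 F2=0 F3=0; commitIndex=0
Op 3: F1 acks idx 1 -> match: F0=0 F1=1 F2=0 F3=0; commitIndex=0
Op 4: F2 acks idx 1 -> match: F0=0 F1=1 F2=1 F3=0; commitIndex=1
Op 5: append 3 -> log_len=4
Op 6: F0 acks idx 2 -> match: F0=2 F1=1 F2=1 F3=0; commitIndex=1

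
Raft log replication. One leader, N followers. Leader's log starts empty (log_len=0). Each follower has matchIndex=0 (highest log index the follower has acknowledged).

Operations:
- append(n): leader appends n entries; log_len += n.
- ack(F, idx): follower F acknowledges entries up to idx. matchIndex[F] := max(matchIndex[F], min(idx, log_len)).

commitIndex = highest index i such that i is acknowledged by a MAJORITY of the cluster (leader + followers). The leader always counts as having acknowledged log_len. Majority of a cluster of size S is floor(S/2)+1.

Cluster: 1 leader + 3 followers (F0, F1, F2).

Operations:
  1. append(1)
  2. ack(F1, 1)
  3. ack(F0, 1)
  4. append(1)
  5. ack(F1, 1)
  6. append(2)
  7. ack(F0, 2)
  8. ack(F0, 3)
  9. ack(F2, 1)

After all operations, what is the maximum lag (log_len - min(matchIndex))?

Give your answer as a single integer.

Answer: 3

Derivation:
Op 1: append 1 -> log_len=1
Op 2: F1 acks idx 1 -> match: F0=0 F1=1 F2=0; commitIndex=0
Op 3: F0 acks idx 1 -> match: F0=1 F1=1 F2=0; commitIndex=1
Op 4: append 1 -> log_len=2
Op 5: F1 acks idx 1 -> match: F0=1 F1=1 F2=0; commitIndex=1
Op 6: append 2 -> log_len=4
Op 7: F0 acks idx 2 -> match: F0=2 F1=1 F2=0; commitIndex=1
Op 8: F0 acks idx 3 -> match: F0=3 F1=1 F2=0; commitIndex=1
Op 9: F2 acks idx 1 -> match: F0=3 F1=1 F2=1; commitIndex=1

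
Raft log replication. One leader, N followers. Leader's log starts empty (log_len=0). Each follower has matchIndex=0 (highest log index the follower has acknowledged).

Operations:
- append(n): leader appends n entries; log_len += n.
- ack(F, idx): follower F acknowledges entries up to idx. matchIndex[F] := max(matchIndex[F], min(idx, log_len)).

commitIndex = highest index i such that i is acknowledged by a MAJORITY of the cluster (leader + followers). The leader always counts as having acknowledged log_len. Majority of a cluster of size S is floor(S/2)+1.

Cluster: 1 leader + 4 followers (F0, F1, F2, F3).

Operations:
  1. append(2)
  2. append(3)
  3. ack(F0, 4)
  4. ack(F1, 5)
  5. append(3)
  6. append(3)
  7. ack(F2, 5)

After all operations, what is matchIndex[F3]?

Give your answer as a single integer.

Op 1: append 2 -> log_len=2
Op 2: append 3 -> log_len=5
Op 3: F0 acks idx 4 -> match: F0=4 F1=0 F2=0 F3=0; commitIndex=0
Op 4: F1 acks idx 5 -> match: F0=4 F1=5 F2=0 F3=0; commitIndex=4
Op 5: append 3 -> log_len=8
Op 6: append 3 -> log_len=11
Op 7: F2 acks idx 5 -> match: F0=4 F1=5 F2=5 F3=0; commitIndex=5

Answer: 0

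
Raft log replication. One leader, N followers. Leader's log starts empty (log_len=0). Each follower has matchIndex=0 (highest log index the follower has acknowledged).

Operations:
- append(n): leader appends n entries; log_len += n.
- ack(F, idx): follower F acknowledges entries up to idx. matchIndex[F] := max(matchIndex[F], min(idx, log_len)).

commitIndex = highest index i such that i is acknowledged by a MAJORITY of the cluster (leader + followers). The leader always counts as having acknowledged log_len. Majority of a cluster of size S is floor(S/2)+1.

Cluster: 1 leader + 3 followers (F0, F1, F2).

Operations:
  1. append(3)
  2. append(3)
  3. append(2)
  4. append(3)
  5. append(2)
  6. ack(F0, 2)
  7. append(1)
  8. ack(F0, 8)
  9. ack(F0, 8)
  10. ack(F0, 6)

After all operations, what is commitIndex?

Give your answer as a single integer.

Answer: 0

Derivation:
Op 1: append 3 -> log_len=3
Op 2: append 3 -> log_len=6
Op 3: append 2 -> log_len=8
Op 4: append 3 -> log_len=11
Op 5: append 2 -> log_len=13
Op 6: F0 acks idx 2 -> match: F0=2 F1=0 F2=0; commitIndex=0
Op 7: append 1 -> log_len=14
Op 8: F0 acks idx 8 -> match: F0=8 F1=0 F2=0; commitIndex=0
Op 9: F0 acks idx 8 -> match: F0=8 F1=0 F2=0; commitIndex=0
Op 10: F0 acks idx 6 -> match: F0=8 F1=0 F2=0; commitIndex=0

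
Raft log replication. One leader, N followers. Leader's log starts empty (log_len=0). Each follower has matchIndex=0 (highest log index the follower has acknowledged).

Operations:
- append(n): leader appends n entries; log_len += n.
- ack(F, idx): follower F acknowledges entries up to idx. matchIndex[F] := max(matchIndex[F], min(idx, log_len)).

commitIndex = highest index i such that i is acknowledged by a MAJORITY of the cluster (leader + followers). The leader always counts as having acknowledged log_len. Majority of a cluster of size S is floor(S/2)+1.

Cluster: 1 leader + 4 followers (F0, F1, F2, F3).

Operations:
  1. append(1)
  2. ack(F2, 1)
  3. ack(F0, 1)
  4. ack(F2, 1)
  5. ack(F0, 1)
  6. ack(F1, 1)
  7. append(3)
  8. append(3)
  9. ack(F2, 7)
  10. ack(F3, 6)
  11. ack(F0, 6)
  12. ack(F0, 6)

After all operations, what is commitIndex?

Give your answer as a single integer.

Op 1: append 1 -> log_len=1
Op 2: F2 acks idx 1 -> match: F0=0 F1=0 F2=1 F3=0; commitIndex=0
Op 3: F0 acks idx 1 -> match: F0=1 F1=0 F2=1 F3=0; commitIndex=1
Op 4: F2 acks idx 1 -> match: F0=1 F1=0 F2=1 F3=0; commitIndex=1
Op 5: F0 acks idx 1 -> match: F0=1 F1=0 F2=1 F3=0; commitIndex=1
Op 6: F1 acks idx 1 -> match: F0=1 F1=1 F2=1 F3=0; commitIndex=1
Op 7: append 3 -> log_len=4
Op 8: append 3 -> log_len=7
Op 9: F2 acks idx 7 -> match: F0=1 F1=1 F2=7 F3=0; commitIndex=1
Op 10: F3 acks idx 6 -> match: F0=1 F1=1 F2=7 F3=6; commitIndex=6
Op 11: F0 acks idx 6 -> match: F0=6 F1=1 F2=7 F3=6; commitIndex=6
Op 12: F0 acks idx 6 -> match: F0=6 F1=1 F2=7 F3=6; commitIndex=6

Answer: 6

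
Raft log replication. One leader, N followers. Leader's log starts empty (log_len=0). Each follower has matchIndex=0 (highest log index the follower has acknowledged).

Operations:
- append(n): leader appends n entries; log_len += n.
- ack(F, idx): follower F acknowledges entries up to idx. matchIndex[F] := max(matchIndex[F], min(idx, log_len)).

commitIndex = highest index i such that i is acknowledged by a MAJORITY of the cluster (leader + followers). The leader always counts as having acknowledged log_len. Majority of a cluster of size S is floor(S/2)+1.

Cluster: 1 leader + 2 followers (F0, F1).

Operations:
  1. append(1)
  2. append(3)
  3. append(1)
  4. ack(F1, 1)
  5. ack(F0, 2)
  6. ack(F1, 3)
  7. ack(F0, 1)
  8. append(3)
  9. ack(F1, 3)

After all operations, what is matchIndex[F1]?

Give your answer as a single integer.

Op 1: append 1 -> log_len=1
Op 2: append 3 -> log_len=4
Op 3: append 1 -> log_len=5
Op 4: F1 acks idx 1 -> match: F0=0 F1=1; commitIndex=1
Op 5: F0 acks idx 2 -> match: F0=2 F1=1; commitIndex=2
Op 6: F1 acks idx 3 -> match: F0=2 F1=3; commitIndex=3
Op 7: F0 acks idx 1 -> match: F0=2 F1=3; commitIndex=3
Op 8: append 3 -> log_len=8
Op 9: F1 acks idx 3 -> match: F0=2 F1=3; commitIndex=3

Answer: 3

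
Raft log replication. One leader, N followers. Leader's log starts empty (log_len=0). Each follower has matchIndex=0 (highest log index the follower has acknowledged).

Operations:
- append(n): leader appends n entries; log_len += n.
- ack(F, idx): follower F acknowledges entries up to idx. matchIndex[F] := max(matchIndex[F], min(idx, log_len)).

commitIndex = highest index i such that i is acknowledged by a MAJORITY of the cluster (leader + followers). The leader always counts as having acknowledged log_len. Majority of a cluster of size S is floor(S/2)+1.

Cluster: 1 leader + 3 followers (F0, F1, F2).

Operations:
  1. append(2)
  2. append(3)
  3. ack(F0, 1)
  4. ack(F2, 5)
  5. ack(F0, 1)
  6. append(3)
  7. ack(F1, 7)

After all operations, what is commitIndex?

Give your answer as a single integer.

Answer: 5

Derivation:
Op 1: append 2 -> log_len=2
Op 2: append 3 -> log_len=5
Op 3: F0 acks idx 1 -> match: F0=1 F1=0 F2=0; commitIndex=0
Op 4: F2 acks idx 5 -> match: F0=1 F1=0 F2=5; commitIndex=1
Op 5: F0 acks idx 1 -> match: F0=1 F1=0 F2=5; commitIndex=1
Op 6: append 3 -> log_len=8
Op 7: F1 acks idx 7 -> match: F0=1 F1=7 F2=5; commitIndex=5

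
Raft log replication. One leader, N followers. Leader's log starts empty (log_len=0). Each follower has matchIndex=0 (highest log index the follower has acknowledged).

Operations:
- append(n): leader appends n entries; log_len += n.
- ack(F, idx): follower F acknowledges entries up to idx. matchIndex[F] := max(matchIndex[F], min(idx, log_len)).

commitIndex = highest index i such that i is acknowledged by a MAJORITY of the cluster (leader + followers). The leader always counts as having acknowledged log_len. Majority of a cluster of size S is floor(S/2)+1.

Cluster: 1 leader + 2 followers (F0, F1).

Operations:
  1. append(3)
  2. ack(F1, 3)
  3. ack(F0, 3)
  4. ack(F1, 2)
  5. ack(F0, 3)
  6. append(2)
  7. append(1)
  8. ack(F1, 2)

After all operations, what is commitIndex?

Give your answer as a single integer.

Op 1: append 3 -> log_len=3
Op 2: F1 acks idx 3 -> match: F0=0 F1=3; commitIndex=3
Op 3: F0 acks idx 3 -> match: F0=3 F1=3; commitIndex=3
Op 4: F1 acks idx 2 -> match: F0=3 F1=3; commitIndex=3
Op 5: F0 acks idx 3 -> match: F0=3 F1=3; commitIndex=3
Op 6: append 2 -> log_len=5
Op 7: append 1 -> log_len=6
Op 8: F1 acks idx 2 -> match: F0=3 F1=3; commitIndex=3

Answer: 3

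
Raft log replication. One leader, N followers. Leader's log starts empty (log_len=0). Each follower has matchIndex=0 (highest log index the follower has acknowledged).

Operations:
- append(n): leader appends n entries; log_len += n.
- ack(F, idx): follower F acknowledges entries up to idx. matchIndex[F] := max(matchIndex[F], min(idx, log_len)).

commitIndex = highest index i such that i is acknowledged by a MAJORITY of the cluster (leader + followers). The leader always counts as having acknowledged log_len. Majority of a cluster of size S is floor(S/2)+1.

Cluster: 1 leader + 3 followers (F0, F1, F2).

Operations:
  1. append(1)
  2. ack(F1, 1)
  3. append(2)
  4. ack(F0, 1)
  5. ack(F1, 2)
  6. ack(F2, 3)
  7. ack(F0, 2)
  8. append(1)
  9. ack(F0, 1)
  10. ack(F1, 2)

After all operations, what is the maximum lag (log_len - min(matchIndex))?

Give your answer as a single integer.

Answer: 2

Derivation:
Op 1: append 1 -> log_len=1
Op 2: F1 acks idx 1 -> match: F0=0 F1=1 F2=0; commitIndex=0
Op 3: append 2 -> log_len=3
Op 4: F0 acks idx 1 -> match: F0=1 F1=1 F2=0; commitIndex=1
Op 5: F1 acks idx 2 -> match: F0=1 F1=2 F2=0; commitIndex=1
Op 6: F2 acks idx 3 -> match: F0=1 F1=2 F2=3; commitIndex=2
Op 7: F0 acks idx 2 -> match: F0=2 F1=2 F2=3; commitIndex=2
Op 8: append 1 -> log_len=4
Op 9: F0 acks idx 1 -> match: F0=2 F1=2 F2=3; commitIndex=2
Op 10: F1 acks idx 2 -> match: F0=2 F1=2 F2=3; commitIndex=2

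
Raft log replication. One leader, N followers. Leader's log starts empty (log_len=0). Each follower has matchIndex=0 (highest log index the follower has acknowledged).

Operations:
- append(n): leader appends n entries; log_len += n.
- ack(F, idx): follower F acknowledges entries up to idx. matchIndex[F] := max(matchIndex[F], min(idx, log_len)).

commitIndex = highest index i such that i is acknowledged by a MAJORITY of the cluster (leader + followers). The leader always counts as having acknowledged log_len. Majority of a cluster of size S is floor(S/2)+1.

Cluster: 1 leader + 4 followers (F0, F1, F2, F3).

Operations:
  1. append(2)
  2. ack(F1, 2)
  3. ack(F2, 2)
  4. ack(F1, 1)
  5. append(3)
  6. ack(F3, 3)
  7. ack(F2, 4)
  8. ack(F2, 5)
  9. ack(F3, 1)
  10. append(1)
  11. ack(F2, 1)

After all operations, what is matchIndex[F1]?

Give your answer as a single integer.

Answer: 2

Derivation:
Op 1: append 2 -> log_len=2
Op 2: F1 acks idx 2 -> match: F0=0 F1=2 F2=0 F3=0; commitIndex=0
Op 3: F2 acks idx 2 -> match: F0=0 F1=2 F2=2 F3=0; commitIndex=2
Op 4: F1 acks idx 1 -> match: F0=0 F1=2 F2=2 F3=0; commitIndex=2
Op 5: append 3 -> log_len=5
Op 6: F3 acks idx 3 -> match: F0=0 F1=2 F2=2 F3=3; commitIndex=2
Op 7: F2 acks idx 4 -> match: F0=0 F1=2 F2=4 F3=3; commitIndex=3
Op 8: F2 acks idx 5 -> match: F0=0 F1=2 F2=5 F3=3; commitIndex=3
Op 9: F3 acks idx 1 -> match: F0=0 F1=2 F2=5 F3=3; commitIndex=3
Op 10: append 1 -> log_len=6
Op 11: F2 acks idx 1 -> match: F0=0 F1=2 F2=5 F3=3; commitIndex=3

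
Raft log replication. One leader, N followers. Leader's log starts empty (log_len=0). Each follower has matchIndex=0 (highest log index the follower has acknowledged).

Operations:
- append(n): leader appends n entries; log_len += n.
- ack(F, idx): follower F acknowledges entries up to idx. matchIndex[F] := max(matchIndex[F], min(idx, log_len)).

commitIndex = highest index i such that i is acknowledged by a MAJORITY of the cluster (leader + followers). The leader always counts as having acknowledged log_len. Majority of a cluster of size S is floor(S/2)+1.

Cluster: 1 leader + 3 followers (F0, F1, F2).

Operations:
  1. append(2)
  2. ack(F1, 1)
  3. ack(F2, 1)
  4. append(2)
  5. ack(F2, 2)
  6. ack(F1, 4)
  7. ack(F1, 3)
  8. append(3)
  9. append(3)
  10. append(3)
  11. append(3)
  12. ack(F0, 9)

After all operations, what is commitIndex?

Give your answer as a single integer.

Answer: 4

Derivation:
Op 1: append 2 -> log_len=2
Op 2: F1 acks idx 1 -> match: F0=0 F1=1 F2=0; commitIndex=0
Op 3: F2 acks idx 1 -> match: F0=0 F1=1 F2=1; commitIndex=1
Op 4: append 2 -> log_len=4
Op 5: F2 acks idx 2 -> match: F0=0 F1=1 F2=2; commitIndex=1
Op 6: F1 acks idx 4 -> match: F0=0 F1=4 F2=2; commitIndex=2
Op 7: F1 acks idx 3 -> match: F0=0 F1=4 F2=2; commitIndex=2
Op 8: append 3 -> log_len=7
Op 9: append 3 -> log_len=10
Op 10: append 3 -> log_len=13
Op 11: append 3 -> log_len=16
Op 12: F0 acks idx 9 -> match: F0=9 F1=4 F2=2; commitIndex=4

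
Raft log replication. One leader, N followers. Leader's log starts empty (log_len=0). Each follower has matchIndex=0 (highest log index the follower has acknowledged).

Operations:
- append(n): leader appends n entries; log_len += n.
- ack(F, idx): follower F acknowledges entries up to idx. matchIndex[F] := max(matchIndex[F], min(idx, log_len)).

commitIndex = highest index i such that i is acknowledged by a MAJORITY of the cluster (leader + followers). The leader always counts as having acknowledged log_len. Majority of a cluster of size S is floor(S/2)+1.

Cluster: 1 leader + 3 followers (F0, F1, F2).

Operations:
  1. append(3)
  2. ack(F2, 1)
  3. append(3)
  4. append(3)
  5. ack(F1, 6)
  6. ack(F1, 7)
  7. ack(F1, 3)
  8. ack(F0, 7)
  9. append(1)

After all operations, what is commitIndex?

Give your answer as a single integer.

Answer: 7

Derivation:
Op 1: append 3 -> log_len=3
Op 2: F2 acks idx 1 -> match: F0=0 F1=0 F2=1; commitIndex=0
Op 3: append 3 -> log_len=6
Op 4: append 3 -> log_len=9
Op 5: F1 acks idx 6 -> match: F0=0 F1=6 F2=1; commitIndex=1
Op 6: F1 acks idx 7 -> match: F0=0 F1=7 F2=1; commitIndex=1
Op 7: F1 acks idx 3 -> match: F0=0 F1=7 F2=1; commitIndex=1
Op 8: F0 acks idx 7 -> match: F0=7 F1=7 F2=1; commitIndex=7
Op 9: append 1 -> log_len=10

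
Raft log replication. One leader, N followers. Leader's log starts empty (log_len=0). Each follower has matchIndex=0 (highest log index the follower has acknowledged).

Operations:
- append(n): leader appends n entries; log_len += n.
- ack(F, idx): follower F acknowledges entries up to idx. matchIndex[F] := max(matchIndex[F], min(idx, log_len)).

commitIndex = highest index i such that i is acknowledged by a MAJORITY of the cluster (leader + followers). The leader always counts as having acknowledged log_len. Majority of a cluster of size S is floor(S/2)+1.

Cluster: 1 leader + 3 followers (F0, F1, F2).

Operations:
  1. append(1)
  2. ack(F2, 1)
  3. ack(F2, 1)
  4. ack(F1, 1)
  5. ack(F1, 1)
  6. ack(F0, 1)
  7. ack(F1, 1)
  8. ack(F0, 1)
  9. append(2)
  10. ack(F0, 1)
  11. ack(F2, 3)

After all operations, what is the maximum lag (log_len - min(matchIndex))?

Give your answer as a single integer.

Op 1: append 1 -> log_len=1
Op 2: F2 acks idx 1 -> match: F0=0 F1=0 F2=1; commitIndex=0
Op 3: F2 acks idx 1 -> match: F0=0 F1=0 F2=1; commitIndex=0
Op 4: F1 acks idx 1 -> match: F0=0 F1=1 F2=1; commitIndex=1
Op 5: F1 acks idx 1 -> match: F0=0 F1=1 F2=1; commitIndex=1
Op 6: F0 acks idx 1 -> match: F0=1 F1=1 F2=1; commitIndex=1
Op 7: F1 acks idx 1 -> match: F0=1 F1=1 F2=1; commitIndex=1
Op 8: F0 acks idx 1 -> match: F0=1 F1=1 F2=1; commitIndex=1
Op 9: append 2 -> log_len=3
Op 10: F0 acks idx 1 -> match: F0=1 F1=1 F2=1; commitIndex=1
Op 11: F2 acks idx 3 -> match: F0=1 F1=1 F2=3; commitIndex=1

Answer: 2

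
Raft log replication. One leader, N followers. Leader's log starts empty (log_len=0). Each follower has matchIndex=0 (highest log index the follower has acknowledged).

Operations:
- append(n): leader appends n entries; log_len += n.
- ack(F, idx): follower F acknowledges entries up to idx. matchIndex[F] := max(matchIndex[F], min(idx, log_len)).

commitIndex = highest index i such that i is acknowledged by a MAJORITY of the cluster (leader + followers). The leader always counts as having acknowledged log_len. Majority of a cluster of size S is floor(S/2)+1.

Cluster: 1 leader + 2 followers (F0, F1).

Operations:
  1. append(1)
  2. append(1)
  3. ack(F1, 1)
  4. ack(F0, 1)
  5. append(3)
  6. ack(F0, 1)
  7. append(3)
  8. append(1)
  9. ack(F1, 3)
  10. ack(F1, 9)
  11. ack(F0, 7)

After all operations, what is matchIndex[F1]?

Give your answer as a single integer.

Op 1: append 1 -> log_len=1
Op 2: append 1 -> log_len=2
Op 3: F1 acks idx 1 -> match: F0=0 F1=1; commitIndex=1
Op 4: F0 acks idx 1 -> match: F0=1 F1=1; commitIndex=1
Op 5: append 3 -> log_len=5
Op 6: F0 acks idx 1 -> match: F0=1 F1=1; commitIndex=1
Op 7: append 3 -> log_len=8
Op 8: append 1 -> log_len=9
Op 9: F1 acks idx 3 -> match: F0=1 F1=3; commitIndex=3
Op 10: F1 acks idx 9 -> match: F0=1 F1=9; commitIndex=9
Op 11: F0 acks idx 7 -> match: F0=7 F1=9; commitIndex=9

Answer: 9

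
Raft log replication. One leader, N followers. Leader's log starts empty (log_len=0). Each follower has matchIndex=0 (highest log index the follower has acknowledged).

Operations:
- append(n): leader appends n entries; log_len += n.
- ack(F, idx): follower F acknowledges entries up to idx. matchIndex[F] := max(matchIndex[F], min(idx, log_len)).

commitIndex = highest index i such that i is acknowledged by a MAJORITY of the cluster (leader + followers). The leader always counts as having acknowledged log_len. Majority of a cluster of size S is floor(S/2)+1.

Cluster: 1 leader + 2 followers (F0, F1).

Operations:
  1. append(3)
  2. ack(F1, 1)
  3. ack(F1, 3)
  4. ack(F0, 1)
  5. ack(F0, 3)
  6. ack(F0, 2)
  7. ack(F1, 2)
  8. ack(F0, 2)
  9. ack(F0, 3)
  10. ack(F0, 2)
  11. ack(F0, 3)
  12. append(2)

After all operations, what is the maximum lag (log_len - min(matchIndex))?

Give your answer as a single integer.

Op 1: append 3 -> log_len=3
Op 2: F1 acks idx 1 -> match: F0=0 F1=1; commitIndex=1
Op 3: F1 acks idx 3 -> match: F0=0 F1=3; commitIndex=3
Op 4: F0 acks idx 1 -> match: F0=1 F1=3; commitIndex=3
Op 5: F0 acks idx 3 -> match: F0=3 F1=3; commitIndex=3
Op 6: F0 acks idx 2 -> match: F0=3 F1=3; commitIndex=3
Op 7: F1 acks idx 2 -> match: F0=3 F1=3; commitIndex=3
Op 8: F0 acks idx 2 -> match: F0=3 F1=3; commitIndex=3
Op 9: F0 acks idx 3 -> match: F0=3 F1=3; commitIndex=3
Op 10: F0 acks idx 2 -> match: F0=3 F1=3; commitIndex=3
Op 11: F0 acks idx 3 -> match: F0=3 F1=3; commitIndex=3
Op 12: append 2 -> log_len=5

Answer: 2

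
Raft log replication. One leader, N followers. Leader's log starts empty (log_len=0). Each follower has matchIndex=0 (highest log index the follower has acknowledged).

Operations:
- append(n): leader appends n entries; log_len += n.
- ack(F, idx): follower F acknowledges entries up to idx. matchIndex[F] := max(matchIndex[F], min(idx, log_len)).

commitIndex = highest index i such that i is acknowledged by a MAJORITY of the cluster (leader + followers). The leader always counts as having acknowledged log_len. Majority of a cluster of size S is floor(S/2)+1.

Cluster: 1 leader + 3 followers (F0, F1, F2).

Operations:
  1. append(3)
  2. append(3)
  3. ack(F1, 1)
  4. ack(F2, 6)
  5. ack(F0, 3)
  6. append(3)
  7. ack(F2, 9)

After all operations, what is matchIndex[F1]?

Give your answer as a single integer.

Answer: 1

Derivation:
Op 1: append 3 -> log_len=3
Op 2: append 3 -> log_len=6
Op 3: F1 acks idx 1 -> match: F0=0 F1=1 F2=0; commitIndex=0
Op 4: F2 acks idx 6 -> match: F0=0 F1=1 F2=6; commitIndex=1
Op 5: F0 acks idx 3 -> match: F0=3 F1=1 F2=6; commitIndex=3
Op 6: append 3 -> log_len=9
Op 7: F2 acks idx 9 -> match: F0=3 F1=1 F2=9; commitIndex=3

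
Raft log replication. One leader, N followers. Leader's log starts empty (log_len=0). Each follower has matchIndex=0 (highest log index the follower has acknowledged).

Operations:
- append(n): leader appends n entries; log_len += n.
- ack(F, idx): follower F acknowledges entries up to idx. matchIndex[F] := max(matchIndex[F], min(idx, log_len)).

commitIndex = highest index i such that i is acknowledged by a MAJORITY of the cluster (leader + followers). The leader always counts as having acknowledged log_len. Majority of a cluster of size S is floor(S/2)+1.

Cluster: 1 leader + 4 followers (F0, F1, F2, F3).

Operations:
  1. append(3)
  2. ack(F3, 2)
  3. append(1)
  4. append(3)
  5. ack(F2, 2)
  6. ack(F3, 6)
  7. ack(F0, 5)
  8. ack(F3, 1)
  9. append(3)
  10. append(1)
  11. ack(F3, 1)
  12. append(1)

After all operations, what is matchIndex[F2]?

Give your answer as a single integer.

Answer: 2

Derivation:
Op 1: append 3 -> log_len=3
Op 2: F3 acks idx 2 -> match: F0=0 F1=0 F2=0 F3=2; commitIndex=0
Op 3: append 1 -> log_len=4
Op 4: append 3 -> log_len=7
Op 5: F2 acks idx 2 -> match: F0=0 F1=0 F2=2 F3=2; commitIndex=2
Op 6: F3 acks idx 6 -> match: F0=0 F1=0 F2=2 F3=6; commitIndex=2
Op 7: F0 acks idx 5 -> match: F0=5 F1=0 F2=2 F3=6; commitIndex=5
Op 8: F3 acks idx 1 -> match: F0=5 F1=0 F2=2 F3=6; commitIndex=5
Op 9: append 3 -> log_len=10
Op 10: append 1 -> log_len=11
Op 11: F3 acks idx 1 -> match: F0=5 F1=0 F2=2 F3=6; commitIndex=5
Op 12: append 1 -> log_len=12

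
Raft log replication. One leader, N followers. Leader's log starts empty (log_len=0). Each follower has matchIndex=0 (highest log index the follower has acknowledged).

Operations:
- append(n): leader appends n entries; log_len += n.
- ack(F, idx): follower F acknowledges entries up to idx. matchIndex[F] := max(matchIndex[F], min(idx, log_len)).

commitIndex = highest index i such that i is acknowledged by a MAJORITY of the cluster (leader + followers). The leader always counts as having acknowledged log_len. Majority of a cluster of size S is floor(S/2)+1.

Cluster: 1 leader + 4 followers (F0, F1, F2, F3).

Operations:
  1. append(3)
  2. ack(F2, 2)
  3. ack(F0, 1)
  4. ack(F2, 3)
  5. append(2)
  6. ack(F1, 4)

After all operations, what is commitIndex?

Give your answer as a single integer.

Op 1: append 3 -> log_len=3
Op 2: F2 acks idx 2 -> match: F0=0 F1=0 F2=2 F3=0; commitIndex=0
Op 3: F0 acks idx 1 -> match: F0=1 F1=0 F2=2 F3=0; commitIndex=1
Op 4: F2 acks idx 3 -> match: F0=1 F1=0 F2=3 F3=0; commitIndex=1
Op 5: append 2 -> log_len=5
Op 6: F1 acks idx 4 -> match: F0=1 F1=4 F2=3 F3=0; commitIndex=3

Answer: 3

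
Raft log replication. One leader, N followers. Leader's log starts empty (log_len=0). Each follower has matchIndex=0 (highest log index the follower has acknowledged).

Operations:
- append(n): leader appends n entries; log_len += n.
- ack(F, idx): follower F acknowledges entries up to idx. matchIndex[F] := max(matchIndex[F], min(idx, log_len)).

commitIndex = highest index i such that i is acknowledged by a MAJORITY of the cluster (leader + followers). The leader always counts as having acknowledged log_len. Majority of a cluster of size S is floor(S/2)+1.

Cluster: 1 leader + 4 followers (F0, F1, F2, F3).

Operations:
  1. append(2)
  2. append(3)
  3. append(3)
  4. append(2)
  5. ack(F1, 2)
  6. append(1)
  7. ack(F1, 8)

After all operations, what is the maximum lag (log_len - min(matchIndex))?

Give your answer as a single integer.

Answer: 11

Derivation:
Op 1: append 2 -> log_len=2
Op 2: append 3 -> log_len=5
Op 3: append 3 -> log_len=8
Op 4: append 2 -> log_len=10
Op 5: F1 acks idx 2 -> match: F0=0 F1=2 F2=0 F3=0; commitIndex=0
Op 6: append 1 -> log_len=11
Op 7: F1 acks idx 8 -> match: F0=0 F1=8 F2=0 F3=0; commitIndex=0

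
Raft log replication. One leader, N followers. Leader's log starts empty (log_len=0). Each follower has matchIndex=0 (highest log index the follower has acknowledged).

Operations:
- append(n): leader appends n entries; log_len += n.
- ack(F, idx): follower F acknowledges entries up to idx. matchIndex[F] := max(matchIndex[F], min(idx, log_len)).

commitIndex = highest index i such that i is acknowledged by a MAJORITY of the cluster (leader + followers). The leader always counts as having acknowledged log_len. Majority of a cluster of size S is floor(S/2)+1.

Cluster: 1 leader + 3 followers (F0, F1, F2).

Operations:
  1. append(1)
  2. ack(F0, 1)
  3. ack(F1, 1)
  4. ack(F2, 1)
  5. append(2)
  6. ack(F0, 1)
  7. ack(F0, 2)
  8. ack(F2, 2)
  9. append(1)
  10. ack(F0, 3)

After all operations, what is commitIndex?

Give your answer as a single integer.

Op 1: append 1 -> log_len=1
Op 2: F0 acks idx 1 -> match: F0=1 F1=0 F2=0; commitIndex=0
Op 3: F1 acks idx 1 -> match: F0=1 F1=1 F2=0; commitIndex=1
Op 4: F2 acks idx 1 -> match: F0=1 F1=1 F2=1; commitIndex=1
Op 5: append 2 -> log_len=3
Op 6: F0 acks idx 1 -> match: F0=1 F1=1 F2=1; commitIndex=1
Op 7: F0 acks idx 2 -> match: F0=2 F1=1 F2=1; commitIndex=1
Op 8: F2 acks idx 2 -> match: F0=2 F1=1 F2=2; commitIndex=2
Op 9: append 1 -> log_len=4
Op 10: F0 acks idx 3 -> match: F0=3 F1=1 F2=2; commitIndex=2

Answer: 2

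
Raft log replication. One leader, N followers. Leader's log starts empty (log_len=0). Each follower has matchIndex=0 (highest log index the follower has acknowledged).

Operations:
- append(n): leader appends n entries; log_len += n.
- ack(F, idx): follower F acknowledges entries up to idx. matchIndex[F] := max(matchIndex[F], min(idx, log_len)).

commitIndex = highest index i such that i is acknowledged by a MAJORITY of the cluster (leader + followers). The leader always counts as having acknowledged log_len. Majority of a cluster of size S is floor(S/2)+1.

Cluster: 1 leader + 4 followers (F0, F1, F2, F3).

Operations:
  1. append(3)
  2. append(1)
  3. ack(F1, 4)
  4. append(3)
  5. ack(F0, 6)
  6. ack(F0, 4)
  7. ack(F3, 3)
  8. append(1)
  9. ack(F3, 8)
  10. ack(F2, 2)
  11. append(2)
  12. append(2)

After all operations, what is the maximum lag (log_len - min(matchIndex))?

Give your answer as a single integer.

Answer: 10

Derivation:
Op 1: append 3 -> log_len=3
Op 2: append 1 -> log_len=4
Op 3: F1 acks idx 4 -> match: F0=0 F1=4 F2=0 F3=0; commitIndex=0
Op 4: append 3 -> log_len=7
Op 5: F0 acks idx 6 -> match: F0=6 F1=4 F2=0 F3=0; commitIndex=4
Op 6: F0 acks idx 4 -> match: F0=6 F1=4 F2=0 F3=0; commitIndex=4
Op 7: F3 acks idx 3 -> match: F0=6 F1=4 F2=0 F3=3; commitIndex=4
Op 8: append 1 -> log_len=8
Op 9: F3 acks idx 8 -> match: F0=6 F1=4 F2=0 F3=8; commitIndex=6
Op 10: F2 acks idx 2 -> match: F0=6 F1=4 F2=2 F3=8; commitIndex=6
Op 11: append 2 -> log_len=10
Op 12: append 2 -> log_len=12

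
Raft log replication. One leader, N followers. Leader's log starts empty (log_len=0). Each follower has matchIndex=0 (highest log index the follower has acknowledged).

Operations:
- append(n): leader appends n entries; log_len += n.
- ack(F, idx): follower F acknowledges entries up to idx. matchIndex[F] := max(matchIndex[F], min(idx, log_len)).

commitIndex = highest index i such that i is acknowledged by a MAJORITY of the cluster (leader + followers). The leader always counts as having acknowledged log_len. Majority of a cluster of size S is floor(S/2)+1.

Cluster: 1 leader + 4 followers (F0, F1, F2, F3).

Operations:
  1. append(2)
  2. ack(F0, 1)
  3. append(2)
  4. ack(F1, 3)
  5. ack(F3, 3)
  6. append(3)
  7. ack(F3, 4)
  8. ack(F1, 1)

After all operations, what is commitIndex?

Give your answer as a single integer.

Op 1: append 2 -> log_len=2
Op 2: F0 acks idx 1 -> match: F0=1 F1=0 F2=0 F3=0; commitIndex=0
Op 3: append 2 -> log_len=4
Op 4: F1 acks idx 3 -> match: F0=1 F1=3 F2=0 F3=0; commitIndex=1
Op 5: F3 acks idx 3 -> match: F0=1 F1=3 F2=0 F3=3; commitIndex=3
Op 6: append 3 -> log_len=7
Op 7: F3 acks idx 4 -> match: F0=1 F1=3 F2=0 F3=4; commitIndex=3
Op 8: F1 acks idx 1 -> match: F0=1 F1=3 F2=0 F3=4; commitIndex=3

Answer: 3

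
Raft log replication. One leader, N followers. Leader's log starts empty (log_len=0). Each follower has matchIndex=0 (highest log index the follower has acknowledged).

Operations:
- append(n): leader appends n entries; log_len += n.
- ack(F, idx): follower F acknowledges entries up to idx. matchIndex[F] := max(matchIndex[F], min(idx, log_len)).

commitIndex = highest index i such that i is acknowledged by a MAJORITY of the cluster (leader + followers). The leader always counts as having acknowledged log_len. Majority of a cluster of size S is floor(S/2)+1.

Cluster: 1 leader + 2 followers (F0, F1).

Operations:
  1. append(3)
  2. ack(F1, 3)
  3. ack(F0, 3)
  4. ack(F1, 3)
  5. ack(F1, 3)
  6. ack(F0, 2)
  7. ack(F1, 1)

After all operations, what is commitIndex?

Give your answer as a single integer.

Op 1: append 3 -> log_len=3
Op 2: F1 acks idx 3 -> match: F0=0 F1=3; commitIndex=3
Op 3: F0 acks idx 3 -> match: F0=3 F1=3; commitIndex=3
Op 4: F1 acks idx 3 -> match: F0=3 F1=3; commitIndex=3
Op 5: F1 acks idx 3 -> match: F0=3 F1=3; commitIndex=3
Op 6: F0 acks idx 2 -> match: F0=3 F1=3; commitIndex=3
Op 7: F1 acks idx 1 -> match: F0=3 F1=3; commitIndex=3

Answer: 3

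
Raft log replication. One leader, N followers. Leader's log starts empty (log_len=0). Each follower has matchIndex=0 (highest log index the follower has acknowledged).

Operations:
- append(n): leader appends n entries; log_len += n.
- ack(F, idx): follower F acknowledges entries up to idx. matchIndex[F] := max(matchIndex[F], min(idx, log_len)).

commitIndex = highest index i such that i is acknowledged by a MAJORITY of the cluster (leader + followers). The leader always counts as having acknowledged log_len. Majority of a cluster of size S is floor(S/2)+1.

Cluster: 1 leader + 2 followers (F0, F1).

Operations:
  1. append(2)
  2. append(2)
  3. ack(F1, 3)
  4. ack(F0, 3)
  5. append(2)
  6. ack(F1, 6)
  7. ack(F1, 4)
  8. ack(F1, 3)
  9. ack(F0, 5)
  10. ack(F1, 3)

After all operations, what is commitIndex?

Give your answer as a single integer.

Answer: 6

Derivation:
Op 1: append 2 -> log_len=2
Op 2: append 2 -> log_len=4
Op 3: F1 acks idx 3 -> match: F0=0 F1=3; commitIndex=3
Op 4: F0 acks idx 3 -> match: F0=3 F1=3; commitIndex=3
Op 5: append 2 -> log_len=6
Op 6: F1 acks idx 6 -> match: F0=3 F1=6; commitIndex=6
Op 7: F1 acks idx 4 -> match: F0=3 F1=6; commitIndex=6
Op 8: F1 acks idx 3 -> match: F0=3 F1=6; commitIndex=6
Op 9: F0 acks idx 5 -> match: F0=5 F1=6; commitIndex=6
Op 10: F1 acks idx 3 -> match: F0=5 F1=6; commitIndex=6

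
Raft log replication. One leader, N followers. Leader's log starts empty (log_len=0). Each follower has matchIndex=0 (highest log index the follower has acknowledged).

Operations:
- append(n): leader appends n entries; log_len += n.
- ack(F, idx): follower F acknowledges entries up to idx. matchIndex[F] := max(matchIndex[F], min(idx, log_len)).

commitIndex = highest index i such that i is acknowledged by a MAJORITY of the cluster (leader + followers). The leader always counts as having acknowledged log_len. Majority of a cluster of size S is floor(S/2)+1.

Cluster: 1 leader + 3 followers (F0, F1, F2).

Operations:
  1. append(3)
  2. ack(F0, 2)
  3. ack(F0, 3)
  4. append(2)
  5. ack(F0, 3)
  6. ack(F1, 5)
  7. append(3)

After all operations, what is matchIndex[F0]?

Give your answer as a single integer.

Answer: 3

Derivation:
Op 1: append 3 -> log_len=3
Op 2: F0 acks idx 2 -> match: F0=2 F1=0 F2=0; commitIndex=0
Op 3: F0 acks idx 3 -> match: F0=3 F1=0 F2=0; commitIndex=0
Op 4: append 2 -> log_len=5
Op 5: F0 acks idx 3 -> match: F0=3 F1=0 F2=0; commitIndex=0
Op 6: F1 acks idx 5 -> match: F0=3 F1=5 F2=0; commitIndex=3
Op 7: append 3 -> log_len=8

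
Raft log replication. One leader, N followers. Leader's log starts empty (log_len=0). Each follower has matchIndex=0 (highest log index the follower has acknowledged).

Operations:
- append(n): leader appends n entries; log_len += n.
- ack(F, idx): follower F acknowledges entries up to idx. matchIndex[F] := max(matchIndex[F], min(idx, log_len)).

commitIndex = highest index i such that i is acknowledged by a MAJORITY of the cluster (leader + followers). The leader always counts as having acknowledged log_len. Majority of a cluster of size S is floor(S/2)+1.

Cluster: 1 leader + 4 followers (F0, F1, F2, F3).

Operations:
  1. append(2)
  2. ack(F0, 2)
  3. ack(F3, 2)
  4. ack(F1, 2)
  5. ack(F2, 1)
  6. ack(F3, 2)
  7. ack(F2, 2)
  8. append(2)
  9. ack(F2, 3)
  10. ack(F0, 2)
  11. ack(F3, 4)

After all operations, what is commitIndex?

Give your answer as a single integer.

Answer: 3

Derivation:
Op 1: append 2 -> log_len=2
Op 2: F0 acks idx 2 -> match: F0=2 F1=0 F2=0 F3=0; commitIndex=0
Op 3: F3 acks idx 2 -> match: F0=2 F1=0 F2=0 F3=2; commitIndex=2
Op 4: F1 acks idx 2 -> match: F0=2 F1=2 F2=0 F3=2; commitIndex=2
Op 5: F2 acks idx 1 -> match: F0=2 F1=2 F2=1 F3=2; commitIndex=2
Op 6: F3 acks idx 2 -> match: F0=2 F1=2 F2=1 F3=2; commitIndex=2
Op 7: F2 acks idx 2 -> match: F0=2 F1=2 F2=2 F3=2; commitIndex=2
Op 8: append 2 -> log_len=4
Op 9: F2 acks idx 3 -> match: F0=2 F1=2 F2=3 F3=2; commitIndex=2
Op 10: F0 acks idx 2 -> match: F0=2 F1=2 F2=3 F3=2; commitIndex=2
Op 11: F3 acks idx 4 -> match: F0=2 F1=2 F2=3 F3=4; commitIndex=3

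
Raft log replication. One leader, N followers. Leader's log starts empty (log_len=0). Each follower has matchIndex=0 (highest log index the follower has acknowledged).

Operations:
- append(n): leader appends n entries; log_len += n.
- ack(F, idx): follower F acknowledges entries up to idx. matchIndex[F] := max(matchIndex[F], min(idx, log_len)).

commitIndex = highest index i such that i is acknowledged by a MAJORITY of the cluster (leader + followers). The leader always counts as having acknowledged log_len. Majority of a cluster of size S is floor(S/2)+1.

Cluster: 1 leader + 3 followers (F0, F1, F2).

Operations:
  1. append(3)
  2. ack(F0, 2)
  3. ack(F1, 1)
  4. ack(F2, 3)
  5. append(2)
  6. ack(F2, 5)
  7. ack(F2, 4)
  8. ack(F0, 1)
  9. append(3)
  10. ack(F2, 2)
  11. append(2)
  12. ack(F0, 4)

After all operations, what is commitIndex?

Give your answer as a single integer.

Op 1: append 3 -> log_len=3
Op 2: F0 acks idx 2 -> match: F0=2 F1=0 F2=0; commitIndex=0
Op 3: F1 acks idx 1 -> match: F0=2 F1=1 F2=0; commitIndex=1
Op 4: F2 acks idx 3 -> match: F0=2 F1=1 F2=3; commitIndex=2
Op 5: append 2 -> log_len=5
Op 6: F2 acks idx 5 -> match: F0=2 F1=1 F2=5; commitIndex=2
Op 7: F2 acks idx 4 -> match: F0=2 F1=1 F2=5; commitIndex=2
Op 8: F0 acks idx 1 -> match: F0=2 F1=1 F2=5; commitIndex=2
Op 9: append 3 -> log_len=8
Op 10: F2 acks idx 2 -> match: F0=2 F1=1 F2=5; commitIndex=2
Op 11: append 2 -> log_len=10
Op 12: F0 acks idx 4 -> match: F0=4 F1=1 F2=5; commitIndex=4

Answer: 4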